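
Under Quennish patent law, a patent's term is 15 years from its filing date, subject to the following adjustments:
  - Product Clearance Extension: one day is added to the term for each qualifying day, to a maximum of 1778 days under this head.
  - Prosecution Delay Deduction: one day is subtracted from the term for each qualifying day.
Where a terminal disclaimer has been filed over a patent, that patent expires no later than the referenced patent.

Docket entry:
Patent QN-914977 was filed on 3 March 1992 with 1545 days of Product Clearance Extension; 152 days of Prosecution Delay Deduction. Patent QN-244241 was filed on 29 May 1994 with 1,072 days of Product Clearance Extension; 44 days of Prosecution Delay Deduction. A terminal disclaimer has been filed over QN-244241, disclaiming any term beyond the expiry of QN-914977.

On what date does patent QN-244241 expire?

Natural term of QN-244241:
  Base: filing + 15 years → 29 May 2009.
  Product Clearance Extension: 1072 days (within the 1778-day cap) → +1072 days → 5 May 2012.
  Prosecution Delay Deduction: −44 days → 22 March 2012.
Expiry of referenced patent QN-914977:
  Base: filing + 15 years → 3 March 2007.
  Product Clearance Extension: 1545 days (within the 1778-day cap) → +1545 days → 26 May 2011.
  Prosecution Delay Deduction: −152 days → 25 December 2010.
Terminal disclaimer: QN-244241 expires on the earlier of 22 March 2012 and 25 December 2010.

2010-12-25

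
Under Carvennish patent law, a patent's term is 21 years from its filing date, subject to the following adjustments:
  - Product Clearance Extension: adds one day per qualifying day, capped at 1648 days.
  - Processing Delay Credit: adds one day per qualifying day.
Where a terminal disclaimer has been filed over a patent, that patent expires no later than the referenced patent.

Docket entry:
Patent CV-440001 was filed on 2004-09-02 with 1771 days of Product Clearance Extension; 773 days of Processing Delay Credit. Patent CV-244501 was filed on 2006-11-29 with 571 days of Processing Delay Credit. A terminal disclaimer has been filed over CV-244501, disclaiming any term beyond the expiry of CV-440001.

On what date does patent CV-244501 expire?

June 22, 2029

Natural term of CV-244501:
  Base: filing + 21 years → 29 November 2027.
  Processing Delay Credit: +571 days → 22 June 2029.
Expiry of referenced patent CV-440001:
  Base: filing + 21 years → 2 September 2025.
  Product Clearance Extension: 1771 days claimed exceeds the 1648-day cap, so +1648 days → 8 March 2030.
  Processing Delay Credit: +773 days → 19 April 2032.
Terminal disclaimer: CV-244501 expires on the earlier of 22 June 2029 and 19 April 2032.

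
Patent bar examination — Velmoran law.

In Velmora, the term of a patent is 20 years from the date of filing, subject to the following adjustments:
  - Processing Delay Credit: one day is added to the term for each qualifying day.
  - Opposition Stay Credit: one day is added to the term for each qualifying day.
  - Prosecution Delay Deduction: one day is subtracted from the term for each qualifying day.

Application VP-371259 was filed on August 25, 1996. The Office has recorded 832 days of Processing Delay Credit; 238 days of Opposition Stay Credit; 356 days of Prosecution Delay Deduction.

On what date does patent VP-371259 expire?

Base term: filing date + 20 years → 25 August 2016.
Processing Delay Credit: +832 days → 5 December 2018.
Opposition Stay Credit: +238 days → 31 July 2019.
Prosecution Delay Deduction: −356 days → 9 August 2018.

2018-08-09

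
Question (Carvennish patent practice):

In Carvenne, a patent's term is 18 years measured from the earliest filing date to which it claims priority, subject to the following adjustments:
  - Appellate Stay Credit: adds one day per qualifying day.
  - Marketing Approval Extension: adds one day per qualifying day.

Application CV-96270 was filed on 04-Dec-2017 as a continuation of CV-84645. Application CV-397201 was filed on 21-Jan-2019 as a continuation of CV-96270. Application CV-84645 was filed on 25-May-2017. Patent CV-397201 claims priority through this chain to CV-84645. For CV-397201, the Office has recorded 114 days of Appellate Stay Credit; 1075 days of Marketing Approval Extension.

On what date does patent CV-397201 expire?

August 26, 2038

Earliest priority filing: 25 May 2017.
Base term: 25 May 2017 + 18 years → 25 May 2035.
Appellate Stay Credit: +114 days → 16 September 2035.
Marketing Approval Extension: +1075 days → 26 August 2038.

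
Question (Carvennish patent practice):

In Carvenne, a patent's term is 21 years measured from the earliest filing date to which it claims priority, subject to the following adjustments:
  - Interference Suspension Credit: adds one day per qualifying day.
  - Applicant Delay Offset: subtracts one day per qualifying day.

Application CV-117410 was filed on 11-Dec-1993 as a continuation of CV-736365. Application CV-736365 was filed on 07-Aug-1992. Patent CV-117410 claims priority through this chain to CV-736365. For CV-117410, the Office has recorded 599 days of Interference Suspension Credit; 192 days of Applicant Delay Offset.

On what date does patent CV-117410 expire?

September 18, 2014

Earliest priority filing: 7 August 1992.
Base term: 7 August 1992 + 21 years → 7 August 2013.
Interference Suspension Credit: +599 days → 29 March 2015.
Applicant Delay Offset: −192 days → 18 September 2014.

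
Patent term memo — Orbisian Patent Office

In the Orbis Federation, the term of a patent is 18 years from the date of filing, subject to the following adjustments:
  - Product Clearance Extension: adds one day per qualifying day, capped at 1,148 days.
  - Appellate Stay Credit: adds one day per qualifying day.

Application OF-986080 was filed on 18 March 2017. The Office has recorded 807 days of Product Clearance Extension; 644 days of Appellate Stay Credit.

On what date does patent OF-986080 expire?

Base term: filing date + 18 years → 18 March 2035.
Product Clearance Extension: 807 days (within the 1148-day cap) → +807 days → 2 June 2037.
Appellate Stay Credit: +644 days → 8 March 2039.

March 8, 2039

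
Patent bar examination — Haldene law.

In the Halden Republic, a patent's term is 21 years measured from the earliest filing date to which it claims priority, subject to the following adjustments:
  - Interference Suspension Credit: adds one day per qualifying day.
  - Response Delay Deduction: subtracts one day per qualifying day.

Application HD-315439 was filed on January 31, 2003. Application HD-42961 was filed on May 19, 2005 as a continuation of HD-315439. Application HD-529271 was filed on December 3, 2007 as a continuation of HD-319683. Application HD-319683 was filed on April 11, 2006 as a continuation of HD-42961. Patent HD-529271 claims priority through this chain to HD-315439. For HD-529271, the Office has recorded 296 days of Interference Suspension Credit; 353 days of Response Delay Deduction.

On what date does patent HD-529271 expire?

Earliest priority filing: 31 January 2003.
Base term: 31 January 2003 + 21 years → 31 January 2024.
Interference Suspension Credit: +296 days → 22 November 2024.
Response Delay Deduction: −353 days → 5 December 2023.

December 5, 2023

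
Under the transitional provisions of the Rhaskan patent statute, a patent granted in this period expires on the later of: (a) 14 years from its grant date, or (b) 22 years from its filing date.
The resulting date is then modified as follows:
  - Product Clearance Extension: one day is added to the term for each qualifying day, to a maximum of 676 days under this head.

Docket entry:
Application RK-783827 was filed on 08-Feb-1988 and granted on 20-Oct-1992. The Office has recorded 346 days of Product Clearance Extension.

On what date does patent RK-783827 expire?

(a) grant + 14 years → 20 October 2006.
(b) filing + 22 years → 8 February 2010.
Later of the two: 8 February 2010.
Product Clearance Extension: 346 days (within the 676-day cap) → +346 days → 20 January 2011.

2011-01-20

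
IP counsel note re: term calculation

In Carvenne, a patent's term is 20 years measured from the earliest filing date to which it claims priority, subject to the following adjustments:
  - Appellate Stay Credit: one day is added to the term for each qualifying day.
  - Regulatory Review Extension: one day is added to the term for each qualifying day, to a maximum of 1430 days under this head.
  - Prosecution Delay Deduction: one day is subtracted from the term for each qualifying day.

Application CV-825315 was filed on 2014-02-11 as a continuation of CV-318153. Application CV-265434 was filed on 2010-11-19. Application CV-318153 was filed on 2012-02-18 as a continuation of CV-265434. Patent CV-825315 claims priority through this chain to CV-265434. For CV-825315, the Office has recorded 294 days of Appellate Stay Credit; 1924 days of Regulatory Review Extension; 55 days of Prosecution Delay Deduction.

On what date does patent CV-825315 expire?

Earliest priority filing: 19 November 2010.
Base term: 19 November 2010 + 20 years → 19 November 2030.
Appellate Stay Credit: +294 days → 9 September 2031.
Regulatory Review Extension: 1924 days claimed exceeds the 1430-day cap, so +1430 days → 9 August 2035.
Prosecution Delay Deduction: −55 days → 15 June 2035.

June 15, 2035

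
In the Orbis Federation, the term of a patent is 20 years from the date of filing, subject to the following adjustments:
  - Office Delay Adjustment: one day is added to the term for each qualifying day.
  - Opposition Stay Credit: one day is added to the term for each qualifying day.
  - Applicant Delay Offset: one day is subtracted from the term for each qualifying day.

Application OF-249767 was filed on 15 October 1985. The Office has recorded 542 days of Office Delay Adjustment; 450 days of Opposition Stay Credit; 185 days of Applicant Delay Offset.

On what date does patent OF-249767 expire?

Base term: filing date + 20 years → 15 October 2005.
Office Delay Adjustment: +542 days → 10 April 2007.
Opposition Stay Credit: +450 days → 3 July 2008.
Applicant Delay Offset: −185 days → 31 December 2007.

December 31, 2007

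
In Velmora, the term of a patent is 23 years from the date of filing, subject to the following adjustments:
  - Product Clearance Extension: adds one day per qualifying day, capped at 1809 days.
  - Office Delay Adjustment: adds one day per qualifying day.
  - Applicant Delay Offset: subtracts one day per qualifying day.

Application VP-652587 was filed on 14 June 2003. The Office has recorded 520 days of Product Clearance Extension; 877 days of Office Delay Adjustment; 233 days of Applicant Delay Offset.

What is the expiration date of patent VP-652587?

Base term: filing date + 23 years → 14 June 2026.
Product Clearance Extension: 520 days (within the 1809-day cap) → +520 days → 16 November 2027.
Office Delay Adjustment: +877 days → 11 April 2030.
Applicant Delay Offset: −233 days → 21 August 2029.

August 21, 2029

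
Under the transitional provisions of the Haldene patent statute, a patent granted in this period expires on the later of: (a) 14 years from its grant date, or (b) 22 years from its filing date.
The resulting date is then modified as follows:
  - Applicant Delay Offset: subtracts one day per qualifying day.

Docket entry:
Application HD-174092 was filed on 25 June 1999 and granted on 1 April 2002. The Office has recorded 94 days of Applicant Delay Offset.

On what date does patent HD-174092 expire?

2021-03-23

(a) grant + 14 years → 1 April 2016.
(b) filing + 22 years → 25 June 2021.
Later of the two: 25 June 2021.
Applicant Delay Offset: −94 days → 23 March 2021.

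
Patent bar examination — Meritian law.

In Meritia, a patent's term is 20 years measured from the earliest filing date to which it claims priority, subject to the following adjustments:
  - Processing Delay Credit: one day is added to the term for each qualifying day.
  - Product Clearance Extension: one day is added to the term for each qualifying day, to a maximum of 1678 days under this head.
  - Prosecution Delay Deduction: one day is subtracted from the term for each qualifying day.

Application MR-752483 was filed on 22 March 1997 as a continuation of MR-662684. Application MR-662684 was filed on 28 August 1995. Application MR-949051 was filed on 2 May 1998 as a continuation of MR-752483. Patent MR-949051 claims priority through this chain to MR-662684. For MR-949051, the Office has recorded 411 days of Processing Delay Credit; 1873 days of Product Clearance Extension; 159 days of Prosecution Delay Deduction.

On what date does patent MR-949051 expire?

2020-12-09

Earliest priority filing: 28 August 1995.
Base term: 28 August 1995 + 20 years → 28 August 2015.
Processing Delay Credit: +411 days → 12 October 2016.
Product Clearance Extension: 1873 days claimed exceeds the 1678-day cap, so +1678 days → 17 May 2021.
Prosecution Delay Deduction: −159 days → 9 December 2020.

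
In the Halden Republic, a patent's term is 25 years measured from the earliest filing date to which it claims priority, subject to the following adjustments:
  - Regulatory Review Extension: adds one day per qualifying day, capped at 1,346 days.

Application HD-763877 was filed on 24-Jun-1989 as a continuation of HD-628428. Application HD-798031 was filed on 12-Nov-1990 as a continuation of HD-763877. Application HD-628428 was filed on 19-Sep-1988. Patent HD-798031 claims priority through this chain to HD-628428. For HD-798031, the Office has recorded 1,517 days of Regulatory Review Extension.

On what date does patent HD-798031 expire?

May 27, 2017

Earliest priority filing: 19 September 1988.
Base term: 19 September 1988 + 25 years → 19 September 2013.
Regulatory Review Extension: 1517 days claimed exceeds the 1346-day cap, so +1346 days → 27 May 2017.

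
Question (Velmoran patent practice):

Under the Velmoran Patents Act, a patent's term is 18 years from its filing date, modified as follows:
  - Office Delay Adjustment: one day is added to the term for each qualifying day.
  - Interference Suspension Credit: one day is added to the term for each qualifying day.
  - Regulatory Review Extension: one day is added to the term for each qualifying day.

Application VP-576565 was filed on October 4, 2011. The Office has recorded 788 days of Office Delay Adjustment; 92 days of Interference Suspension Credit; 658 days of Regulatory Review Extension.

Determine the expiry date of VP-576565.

December 20, 2033

Base term: filing date + 18 years → 4 October 2029.
Office Delay Adjustment: +788 days → 1 December 2031.
Interference Suspension Credit: +92 days → 2 March 2032.
Regulatory Review Extension: +658 days → 20 December 2033.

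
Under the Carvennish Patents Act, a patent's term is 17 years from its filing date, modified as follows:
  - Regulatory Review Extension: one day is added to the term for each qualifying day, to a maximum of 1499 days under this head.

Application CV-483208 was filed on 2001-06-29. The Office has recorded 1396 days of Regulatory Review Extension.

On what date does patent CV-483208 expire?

Base term: filing date + 17 years → 29 June 2018.
Regulatory Review Extension: 1396 days (within the 1499-day cap) → +1396 days → 25 April 2022.

April 25, 2022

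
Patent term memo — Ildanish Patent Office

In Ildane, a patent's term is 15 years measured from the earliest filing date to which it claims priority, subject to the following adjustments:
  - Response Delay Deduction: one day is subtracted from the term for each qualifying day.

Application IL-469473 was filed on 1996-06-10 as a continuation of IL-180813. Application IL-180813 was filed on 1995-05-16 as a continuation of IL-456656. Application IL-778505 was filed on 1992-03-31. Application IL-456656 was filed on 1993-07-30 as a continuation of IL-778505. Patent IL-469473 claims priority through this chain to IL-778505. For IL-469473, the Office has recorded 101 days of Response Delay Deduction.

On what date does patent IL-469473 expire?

Earliest priority filing: 31 March 1992.
Base term: 31 March 1992 + 15 years → 31 March 2007.
Response Delay Deduction: −101 days → 20 December 2006.

December 20, 2006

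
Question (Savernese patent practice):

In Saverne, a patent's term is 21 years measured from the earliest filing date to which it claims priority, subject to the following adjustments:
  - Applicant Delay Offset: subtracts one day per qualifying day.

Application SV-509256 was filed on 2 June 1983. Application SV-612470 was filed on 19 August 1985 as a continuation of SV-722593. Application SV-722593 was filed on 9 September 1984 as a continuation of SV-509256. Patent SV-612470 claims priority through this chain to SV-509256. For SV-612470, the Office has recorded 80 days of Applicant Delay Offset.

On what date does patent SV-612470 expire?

March 14, 2004

Earliest priority filing: 2 June 1983.
Base term: 2 June 1983 + 21 years → 2 June 2004.
Applicant Delay Offset: −80 days → 14 March 2004.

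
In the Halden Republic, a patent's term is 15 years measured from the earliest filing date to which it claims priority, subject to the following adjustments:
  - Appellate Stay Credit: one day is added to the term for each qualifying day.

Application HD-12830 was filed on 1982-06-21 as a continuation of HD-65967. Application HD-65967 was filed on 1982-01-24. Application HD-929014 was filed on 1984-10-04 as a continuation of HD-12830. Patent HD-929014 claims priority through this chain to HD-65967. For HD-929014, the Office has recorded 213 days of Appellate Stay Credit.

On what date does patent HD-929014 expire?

August 25, 1997

Earliest priority filing: 24 January 1982.
Base term: 24 January 1982 + 15 years → 24 January 1997.
Appellate Stay Credit: +213 days → 25 August 1997.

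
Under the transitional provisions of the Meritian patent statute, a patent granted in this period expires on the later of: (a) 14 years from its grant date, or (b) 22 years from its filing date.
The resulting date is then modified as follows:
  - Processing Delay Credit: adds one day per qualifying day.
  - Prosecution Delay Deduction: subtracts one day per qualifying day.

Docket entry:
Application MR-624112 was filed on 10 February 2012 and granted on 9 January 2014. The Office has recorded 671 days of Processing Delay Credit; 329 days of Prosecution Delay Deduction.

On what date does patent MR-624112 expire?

January 18, 2035

(a) grant + 14 years → 9 January 2028.
(b) filing + 22 years → 10 February 2034.
Later of the two: 10 February 2034.
Processing Delay Credit: +671 days → 13 December 2035.
Prosecution Delay Deduction: −329 days → 18 January 2035.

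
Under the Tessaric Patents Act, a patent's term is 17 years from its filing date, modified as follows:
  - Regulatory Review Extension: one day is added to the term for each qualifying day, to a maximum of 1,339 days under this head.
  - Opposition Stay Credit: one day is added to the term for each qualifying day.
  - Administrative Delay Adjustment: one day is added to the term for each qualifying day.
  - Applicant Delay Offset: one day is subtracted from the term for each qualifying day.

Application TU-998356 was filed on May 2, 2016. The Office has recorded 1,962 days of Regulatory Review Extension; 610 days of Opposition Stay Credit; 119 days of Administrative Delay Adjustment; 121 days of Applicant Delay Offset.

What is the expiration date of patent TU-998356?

August 31, 2038

Base term: filing date + 17 years → 2 May 2033.
Regulatory Review Extension: 1962 days claimed exceeds the 1339-day cap, so +1339 days → 31 December 2036.
Opposition Stay Credit: +610 days → 2 September 2038.
Administrative Delay Adjustment: +119 days → 30 December 2038.
Applicant Delay Offset: −121 days → 31 August 2038.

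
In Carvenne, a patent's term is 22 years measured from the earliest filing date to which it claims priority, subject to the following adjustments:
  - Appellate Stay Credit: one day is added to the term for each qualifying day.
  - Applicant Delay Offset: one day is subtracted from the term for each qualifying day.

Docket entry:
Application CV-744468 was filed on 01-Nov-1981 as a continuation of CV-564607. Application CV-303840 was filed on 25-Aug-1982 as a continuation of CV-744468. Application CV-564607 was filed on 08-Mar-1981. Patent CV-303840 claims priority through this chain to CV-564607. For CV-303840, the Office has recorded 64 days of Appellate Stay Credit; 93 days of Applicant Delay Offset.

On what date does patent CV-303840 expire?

2003-02-07

Earliest priority filing: 8 March 1981.
Base term: 8 March 1981 + 22 years → 8 March 2003.
Appellate Stay Credit: +64 days → 11 May 2003.
Applicant Delay Offset: −93 days → 7 February 2003.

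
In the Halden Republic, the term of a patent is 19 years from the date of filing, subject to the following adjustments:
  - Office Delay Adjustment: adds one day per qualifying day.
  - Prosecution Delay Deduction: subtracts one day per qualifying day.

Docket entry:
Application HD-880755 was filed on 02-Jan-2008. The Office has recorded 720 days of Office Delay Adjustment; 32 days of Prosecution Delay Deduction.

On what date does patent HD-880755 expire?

November 20, 2028

Base term: filing date + 19 years → 2 January 2027.
Office Delay Adjustment: +720 days → 22 December 2028.
Prosecution Delay Deduction: −32 days → 20 November 2028.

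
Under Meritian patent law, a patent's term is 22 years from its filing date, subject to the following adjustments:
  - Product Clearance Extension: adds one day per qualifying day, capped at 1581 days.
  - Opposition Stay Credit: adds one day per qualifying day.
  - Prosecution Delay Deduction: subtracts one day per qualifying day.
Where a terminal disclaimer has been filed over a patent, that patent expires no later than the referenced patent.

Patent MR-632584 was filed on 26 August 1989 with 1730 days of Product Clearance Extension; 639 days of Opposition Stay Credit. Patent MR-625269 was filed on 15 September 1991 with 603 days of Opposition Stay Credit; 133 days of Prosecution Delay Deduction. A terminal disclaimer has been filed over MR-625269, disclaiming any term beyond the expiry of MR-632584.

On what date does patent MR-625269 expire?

Natural term of MR-625269:
  Base: filing + 22 years → 15 September 2013.
  Opposition Stay Credit: +603 days → 11 May 2015.
  Prosecution Delay Deduction: −133 days → 29 December 2014.
Expiry of referenced patent MR-632584:
  Base: filing + 22 years → 26 August 2011.
  Product Clearance Extension: 1730 days claimed exceeds the 1581-day cap, so +1581 days → 24 December 2015.
  Opposition Stay Credit: +639 days → 23 September 2017.
Terminal disclaimer: MR-625269 expires on the earlier of 29 December 2014 and 23 September 2017.

2014-12-29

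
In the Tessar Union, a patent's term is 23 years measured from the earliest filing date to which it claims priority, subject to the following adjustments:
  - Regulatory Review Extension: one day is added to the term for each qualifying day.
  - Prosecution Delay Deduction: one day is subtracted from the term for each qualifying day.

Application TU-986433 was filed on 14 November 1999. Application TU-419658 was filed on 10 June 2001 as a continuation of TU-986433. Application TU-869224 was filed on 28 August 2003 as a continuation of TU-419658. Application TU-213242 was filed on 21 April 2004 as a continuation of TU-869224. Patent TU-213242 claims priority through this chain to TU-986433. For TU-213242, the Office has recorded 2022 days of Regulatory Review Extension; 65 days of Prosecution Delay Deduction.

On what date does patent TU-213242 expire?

Earliest priority filing: 14 November 1999.
Base term: 14 November 1999 + 23 years → 14 November 2022.
Regulatory Review Extension: +2022 days → 28 May 2028.
Prosecution Delay Deduction: −65 days → 24 March 2028.

March 24, 2028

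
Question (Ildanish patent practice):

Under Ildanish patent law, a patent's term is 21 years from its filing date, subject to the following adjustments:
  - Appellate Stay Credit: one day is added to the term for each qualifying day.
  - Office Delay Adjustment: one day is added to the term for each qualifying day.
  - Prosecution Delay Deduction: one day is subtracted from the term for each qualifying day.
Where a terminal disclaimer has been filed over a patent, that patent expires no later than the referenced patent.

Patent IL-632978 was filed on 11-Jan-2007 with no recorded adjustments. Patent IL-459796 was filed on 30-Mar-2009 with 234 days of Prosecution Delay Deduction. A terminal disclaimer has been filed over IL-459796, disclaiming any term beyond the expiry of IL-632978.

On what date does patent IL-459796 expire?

2028-01-11

Natural term of IL-459796:
  Base: filing + 21 years → 30 March 2030.
  Prosecution Delay Deduction: −234 days → 8 August 2029.
Expiry of referenced patent IL-632978:
  Base: filing + 21 years → 11 January 2028.
Terminal disclaimer: IL-459796 expires on the earlier of 8 August 2029 and 11 January 2028.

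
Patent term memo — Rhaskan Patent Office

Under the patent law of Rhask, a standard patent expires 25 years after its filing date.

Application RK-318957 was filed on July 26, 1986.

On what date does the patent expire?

July 26, 2011

Filing date + 25 years → 26 July 2011.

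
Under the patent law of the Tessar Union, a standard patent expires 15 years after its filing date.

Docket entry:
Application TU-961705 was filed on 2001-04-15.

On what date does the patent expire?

Filing date + 15 years → 15 April 2016.

2016-04-15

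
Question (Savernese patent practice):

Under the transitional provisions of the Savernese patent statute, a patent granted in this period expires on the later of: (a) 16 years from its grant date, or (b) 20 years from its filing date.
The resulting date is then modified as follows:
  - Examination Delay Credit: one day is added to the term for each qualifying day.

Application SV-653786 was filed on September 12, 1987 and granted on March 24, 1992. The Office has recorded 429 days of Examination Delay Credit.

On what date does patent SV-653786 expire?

(a) grant + 16 years → 24 March 2008.
(b) filing + 20 years → 12 September 2007.
Later of the two: 24 March 2008.
Examination Delay Credit: +429 days → 27 May 2009.

May 27, 2009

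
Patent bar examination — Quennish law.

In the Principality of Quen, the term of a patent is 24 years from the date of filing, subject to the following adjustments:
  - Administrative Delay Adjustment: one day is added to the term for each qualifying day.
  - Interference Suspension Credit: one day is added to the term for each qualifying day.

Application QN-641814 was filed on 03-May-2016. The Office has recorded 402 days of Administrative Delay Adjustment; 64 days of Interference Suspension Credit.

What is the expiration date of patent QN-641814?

Base term: filing date + 24 years → 3 May 2040.
Administrative Delay Adjustment: +402 days → 9 June 2041.
Interference Suspension Credit: +64 days → 12 August 2041.

2041-08-12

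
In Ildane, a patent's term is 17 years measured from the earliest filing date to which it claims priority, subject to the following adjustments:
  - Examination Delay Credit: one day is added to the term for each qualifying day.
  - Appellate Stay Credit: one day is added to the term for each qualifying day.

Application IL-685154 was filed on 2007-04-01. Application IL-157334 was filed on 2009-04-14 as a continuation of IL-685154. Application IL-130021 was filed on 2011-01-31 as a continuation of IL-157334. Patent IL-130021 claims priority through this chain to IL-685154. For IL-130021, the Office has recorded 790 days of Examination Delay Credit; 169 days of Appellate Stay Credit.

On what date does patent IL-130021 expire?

Earliest priority filing: 1 April 2007.
Base term: 1 April 2007 + 17 years → 1 April 2024.
Examination Delay Credit: +790 days → 31 May 2026.
Appellate Stay Credit: +169 days → 16 November 2026.

November 16, 2026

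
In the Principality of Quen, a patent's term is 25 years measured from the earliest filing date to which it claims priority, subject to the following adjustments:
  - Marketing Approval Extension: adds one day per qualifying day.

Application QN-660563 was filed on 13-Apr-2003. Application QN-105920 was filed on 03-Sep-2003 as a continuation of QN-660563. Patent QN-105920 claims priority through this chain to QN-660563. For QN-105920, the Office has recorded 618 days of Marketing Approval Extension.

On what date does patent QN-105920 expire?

Earliest priority filing: 13 April 2003.
Base term: 13 April 2003 + 25 years → 13 April 2028.
Marketing Approval Extension: +618 days → 22 December 2029.

December 22, 2029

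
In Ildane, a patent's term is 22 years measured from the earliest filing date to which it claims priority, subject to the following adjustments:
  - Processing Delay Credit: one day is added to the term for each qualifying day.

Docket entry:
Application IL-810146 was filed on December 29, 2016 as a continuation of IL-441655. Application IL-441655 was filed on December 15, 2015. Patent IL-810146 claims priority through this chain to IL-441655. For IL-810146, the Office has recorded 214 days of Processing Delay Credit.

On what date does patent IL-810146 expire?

July 17, 2038

Earliest priority filing: 15 December 2015.
Base term: 15 December 2015 + 22 years → 15 December 2037.
Processing Delay Credit: +214 days → 17 July 2038.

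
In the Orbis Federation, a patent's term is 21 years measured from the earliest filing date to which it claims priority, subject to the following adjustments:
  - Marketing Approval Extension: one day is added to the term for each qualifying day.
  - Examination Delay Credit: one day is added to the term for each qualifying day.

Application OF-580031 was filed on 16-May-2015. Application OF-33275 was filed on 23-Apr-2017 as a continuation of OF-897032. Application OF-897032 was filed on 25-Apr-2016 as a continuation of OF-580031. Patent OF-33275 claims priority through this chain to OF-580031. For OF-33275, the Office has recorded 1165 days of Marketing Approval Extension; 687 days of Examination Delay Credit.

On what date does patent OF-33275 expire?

2041-06-11

Earliest priority filing: 16 May 2015.
Base term: 16 May 2015 + 21 years → 16 May 2036.
Marketing Approval Extension: +1165 days → 25 July 2039.
Examination Delay Credit: +687 days → 11 June 2041.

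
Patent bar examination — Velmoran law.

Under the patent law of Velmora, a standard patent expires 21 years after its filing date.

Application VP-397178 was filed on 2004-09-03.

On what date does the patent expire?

Filing date + 21 years → 3 September 2025.

2025-09-03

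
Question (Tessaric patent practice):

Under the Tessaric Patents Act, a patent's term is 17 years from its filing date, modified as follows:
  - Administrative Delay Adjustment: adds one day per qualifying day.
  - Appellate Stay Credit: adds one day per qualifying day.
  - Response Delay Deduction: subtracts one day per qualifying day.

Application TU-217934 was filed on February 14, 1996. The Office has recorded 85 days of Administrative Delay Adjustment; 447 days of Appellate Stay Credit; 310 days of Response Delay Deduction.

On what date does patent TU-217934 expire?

Base term: filing date + 17 years → 14 February 2013.
Administrative Delay Adjustment: +85 days → 10 May 2013.
Appellate Stay Credit: +447 days → 31 July 2014.
Response Delay Deduction: −310 days → 24 September 2013.

September 24, 2013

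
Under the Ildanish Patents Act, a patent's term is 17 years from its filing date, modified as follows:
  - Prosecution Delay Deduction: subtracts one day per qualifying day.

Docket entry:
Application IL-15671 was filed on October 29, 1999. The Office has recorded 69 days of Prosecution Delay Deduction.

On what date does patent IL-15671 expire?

Base term: filing date + 17 years → 29 October 2016.
Prosecution Delay Deduction: −69 days → 21 August 2016.

August 21, 2016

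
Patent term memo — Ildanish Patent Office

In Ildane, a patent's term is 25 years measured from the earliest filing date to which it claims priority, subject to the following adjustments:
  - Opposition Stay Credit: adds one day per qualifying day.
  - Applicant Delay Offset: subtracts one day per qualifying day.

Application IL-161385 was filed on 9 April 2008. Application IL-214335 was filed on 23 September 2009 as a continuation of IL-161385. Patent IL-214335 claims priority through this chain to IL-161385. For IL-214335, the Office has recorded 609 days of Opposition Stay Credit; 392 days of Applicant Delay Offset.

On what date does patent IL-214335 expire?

2033-11-12

Earliest priority filing: 9 April 2008.
Base term: 9 April 2008 + 25 years → 9 April 2033.
Opposition Stay Credit: +609 days → 9 December 2034.
Applicant Delay Offset: −392 days → 12 November 2033.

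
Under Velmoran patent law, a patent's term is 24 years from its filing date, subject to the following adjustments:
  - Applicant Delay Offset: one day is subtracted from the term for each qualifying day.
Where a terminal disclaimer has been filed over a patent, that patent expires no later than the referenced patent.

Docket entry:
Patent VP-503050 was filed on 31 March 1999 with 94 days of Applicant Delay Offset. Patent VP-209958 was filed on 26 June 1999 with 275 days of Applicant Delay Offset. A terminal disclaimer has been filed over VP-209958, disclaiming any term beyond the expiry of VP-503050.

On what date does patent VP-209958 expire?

Natural term of VP-209958:
  Base: filing + 24 years → 26 June 2023.
  Applicant Delay Offset: −275 days → 24 September 2022.
Expiry of referenced patent VP-503050:
  Base: filing + 24 years → 31 March 2023.
  Applicant Delay Offset: −94 days → 27 December 2022.
Terminal disclaimer: VP-209958 expires on the earlier of 24 September 2022 and 27 December 2022.

September 24, 2022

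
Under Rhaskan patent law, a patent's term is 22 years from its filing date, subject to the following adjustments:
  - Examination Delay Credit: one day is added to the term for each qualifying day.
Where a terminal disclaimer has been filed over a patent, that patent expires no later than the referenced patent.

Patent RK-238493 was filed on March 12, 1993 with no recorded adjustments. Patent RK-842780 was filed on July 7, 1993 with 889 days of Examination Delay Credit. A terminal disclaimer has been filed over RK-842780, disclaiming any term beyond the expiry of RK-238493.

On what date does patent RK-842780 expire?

Natural term of RK-842780:
  Base: filing + 22 years → 7 July 2015.
  Examination Delay Credit: +889 days → 12 December 2017.
Expiry of referenced patent RK-238493:
  Base: filing + 22 years → 12 March 2015.
Terminal disclaimer: RK-842780 expires on the earlier of 12 December 2017 and 12 March 2015.

2015-03-12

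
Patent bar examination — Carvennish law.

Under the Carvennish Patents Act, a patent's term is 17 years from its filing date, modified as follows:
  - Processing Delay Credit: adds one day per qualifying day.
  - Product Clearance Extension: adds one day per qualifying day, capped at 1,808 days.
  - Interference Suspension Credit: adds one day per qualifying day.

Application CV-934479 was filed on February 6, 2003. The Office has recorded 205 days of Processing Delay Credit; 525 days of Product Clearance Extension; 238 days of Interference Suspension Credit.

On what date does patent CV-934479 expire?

2022-10-01

Base term: filing date + 17 years → 6 February 2020.
Processing Delay Credit: +205 days → 29 August 2020.
Product Clearance Extension: 525 days (within the 1808-day cap) → +525 days → 5 February 2022.
Interference Suspension Credit: +238 days → 1 October 2022.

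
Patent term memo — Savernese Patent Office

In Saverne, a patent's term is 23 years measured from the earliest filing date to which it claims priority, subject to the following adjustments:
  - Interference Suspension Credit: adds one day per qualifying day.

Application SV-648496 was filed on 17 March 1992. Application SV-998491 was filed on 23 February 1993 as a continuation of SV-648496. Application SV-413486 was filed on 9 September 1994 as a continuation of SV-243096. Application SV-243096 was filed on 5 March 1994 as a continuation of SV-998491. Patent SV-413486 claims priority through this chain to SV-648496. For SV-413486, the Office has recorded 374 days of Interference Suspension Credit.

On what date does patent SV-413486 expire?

Earliest priority filing: 17 March 1992.
Base term: 17 March 1992 + 23 years → 17 March 2015.
Interference Suspension Credit: +374 days → 25 March 2016.

2016-03-25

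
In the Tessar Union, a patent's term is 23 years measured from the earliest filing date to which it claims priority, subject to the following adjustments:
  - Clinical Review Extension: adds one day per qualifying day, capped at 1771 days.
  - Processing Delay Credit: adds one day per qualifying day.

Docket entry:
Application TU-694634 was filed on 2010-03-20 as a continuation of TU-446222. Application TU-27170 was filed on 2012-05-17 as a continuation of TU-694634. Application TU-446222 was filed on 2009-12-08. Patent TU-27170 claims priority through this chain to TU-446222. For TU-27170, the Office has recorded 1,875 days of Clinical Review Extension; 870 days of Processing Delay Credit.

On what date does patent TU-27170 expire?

March 2, 2040

Earliest priority filing: 8 December 2009.
Base term: 8 December 2009 + 23 years → 8 December 2032.
Clinical Review Extension: 1875 days claimed exceeds the 1771-day cap, so +1771 days → 14 October 2037.
Processing Delay Credit: +870 days → 2 March 2040.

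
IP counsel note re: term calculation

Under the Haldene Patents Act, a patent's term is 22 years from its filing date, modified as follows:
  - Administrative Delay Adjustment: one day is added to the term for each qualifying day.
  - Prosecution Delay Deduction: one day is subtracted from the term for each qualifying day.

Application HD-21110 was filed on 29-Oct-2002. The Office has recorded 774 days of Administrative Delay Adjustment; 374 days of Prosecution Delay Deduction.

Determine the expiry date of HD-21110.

Base term: filing date + 22 years → 29 October 2024.
Administrative Delay Adjustment: +774 days → 12 December 2026.
Prosecution Delay Deduction: −374 days → 3 December 2025.

December 3, 2025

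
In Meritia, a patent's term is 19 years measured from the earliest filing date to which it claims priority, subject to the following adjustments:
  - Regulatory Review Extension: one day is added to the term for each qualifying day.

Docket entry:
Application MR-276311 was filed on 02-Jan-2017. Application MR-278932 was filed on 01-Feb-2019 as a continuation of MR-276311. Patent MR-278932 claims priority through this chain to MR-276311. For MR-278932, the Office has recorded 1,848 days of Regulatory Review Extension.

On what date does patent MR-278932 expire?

Earliest priority filing: 2 January 2017.
Base term: 2 January 2017 + 19 years → 2 January 2036.
Regulatory Review Extension: +1848 days → 23 January 2041.

January 23, 2041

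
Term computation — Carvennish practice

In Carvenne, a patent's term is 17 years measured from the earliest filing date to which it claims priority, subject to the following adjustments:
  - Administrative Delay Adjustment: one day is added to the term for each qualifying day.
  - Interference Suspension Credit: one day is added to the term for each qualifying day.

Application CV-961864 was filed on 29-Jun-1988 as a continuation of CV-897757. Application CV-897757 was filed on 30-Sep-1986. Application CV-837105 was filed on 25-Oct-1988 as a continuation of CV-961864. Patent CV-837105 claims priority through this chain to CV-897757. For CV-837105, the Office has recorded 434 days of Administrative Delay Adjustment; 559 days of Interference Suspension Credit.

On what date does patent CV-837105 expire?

June 19, 2006

Earliest priority filing: 30 September 1986.
Base term: 30 September 1986 + 17 years → 30 September 2003.
Administrative Delay Adjustment: +434 days → 7 December 2004.
Interference Suspension Credit: +559 days → 19 June 2006.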